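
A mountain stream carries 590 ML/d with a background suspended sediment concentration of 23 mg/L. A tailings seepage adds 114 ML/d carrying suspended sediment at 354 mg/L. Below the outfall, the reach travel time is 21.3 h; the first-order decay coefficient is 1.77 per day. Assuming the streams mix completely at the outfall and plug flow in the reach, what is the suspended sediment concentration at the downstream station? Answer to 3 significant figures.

After mixing, C = (590.0·23.00 + 114.0·354.0) / 704.0 = 53930/704.0 = 76.60 mg/L.
After decay, C = 76.60 × e^(−kt) = 76.60 × 0.2079 = 15.92 mg/L.

15.9 mg/L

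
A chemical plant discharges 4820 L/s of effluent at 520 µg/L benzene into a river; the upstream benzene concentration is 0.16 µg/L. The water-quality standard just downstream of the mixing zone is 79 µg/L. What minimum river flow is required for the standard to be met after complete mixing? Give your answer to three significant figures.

Set C_mix = 79: (Q·0.1600 + 4820·520.0) / (Q + 4820) = 79
→ Q = 4820·(520.0 − 79)/(79 − 0.1600) = 26960 L/s.

27000 L/s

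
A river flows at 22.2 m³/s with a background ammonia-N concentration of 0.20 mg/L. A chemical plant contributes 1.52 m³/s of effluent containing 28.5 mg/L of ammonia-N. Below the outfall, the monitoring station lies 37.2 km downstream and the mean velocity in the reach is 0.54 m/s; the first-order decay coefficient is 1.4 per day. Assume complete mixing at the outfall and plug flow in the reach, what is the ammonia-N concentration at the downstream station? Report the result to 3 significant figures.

0.659 mg/L

Mass balance: C = (22.20·0.2000 + 1.520·28.50) / 23.72 = 47.76/23.72 = 2.013 mg/L.
Travel time t = 37.2·1000 / 0.54 = 68890 s = 19.14 h.
After decay, C = 2.013 × e^(−kt) = 2.013 × 0.3275 = 0.6594 mg/L.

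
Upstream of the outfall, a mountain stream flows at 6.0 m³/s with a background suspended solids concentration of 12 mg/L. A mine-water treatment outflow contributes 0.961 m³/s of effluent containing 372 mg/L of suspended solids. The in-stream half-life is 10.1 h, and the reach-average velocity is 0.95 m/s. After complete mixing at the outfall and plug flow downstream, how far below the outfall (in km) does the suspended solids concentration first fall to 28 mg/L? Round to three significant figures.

39.4 km

Mass balance: C = (6.000·12.00 + 0.9610·372.0) / 6.961 = 429.5/6.961 = 61.70 mg/L.
Half-life 10.1 h → k = ln 2 / 10.1 = 0.06863 h⁻¹ = 1.647 d⁻¹.
Set 61.70·exp(−k·t) = 28 → t = ln(61.70/28)/k = 41440 s = 11.51 h.
Distance = v·t = 0.95·41440 = 39370 m = 39.37 km.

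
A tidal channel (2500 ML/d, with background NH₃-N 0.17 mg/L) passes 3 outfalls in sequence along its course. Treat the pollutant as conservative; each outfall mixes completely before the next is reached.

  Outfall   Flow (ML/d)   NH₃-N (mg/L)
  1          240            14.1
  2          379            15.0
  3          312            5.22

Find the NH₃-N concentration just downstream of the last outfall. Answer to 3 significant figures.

3.24 mg/L

After outfall 1: Q = 2500 + 240.0 = 2740 ML/d; C = (2500·0.1700 + 240.0·14.10)/2740 = 1.390 mg/L.
After outfall 2: Q = 2740 + 379.0 = 3119 ML/d; C = (2740·1.390 + 379.0·15.00)/3119 = 3.044 mg/L.
After outfall 3: Q = 3119 + 312.0 = 3431 ML/d; C = (3119·3.044 + 312.0·5.220)/3431 = 3.242 mg/L.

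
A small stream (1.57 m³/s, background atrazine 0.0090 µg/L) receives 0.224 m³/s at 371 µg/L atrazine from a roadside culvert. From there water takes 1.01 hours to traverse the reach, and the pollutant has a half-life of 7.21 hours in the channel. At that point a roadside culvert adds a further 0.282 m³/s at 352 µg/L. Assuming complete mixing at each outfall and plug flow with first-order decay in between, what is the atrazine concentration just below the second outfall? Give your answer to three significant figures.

84.1 µg/L

Mass balance: C = (1.570·0.009000 + 0.2240·371.0) / 1.794 = 83.12/1.794 = 46.33 µg/L; combined flow 1.794 m³/s.
Half-life 7.21 h → k = ln 2 / 7.21 = 0.09614 h⁻¹ = 2.307 d⁻¹.
Decay over the reach: 46.33·exp(−kt) = 46.33·0.9075 = 42.04 µg/L.
At the second outfall, C = (1.794·42.04 + 0.2820·352.0) / (1.794 + 0.2820) = 84.15 µg/L.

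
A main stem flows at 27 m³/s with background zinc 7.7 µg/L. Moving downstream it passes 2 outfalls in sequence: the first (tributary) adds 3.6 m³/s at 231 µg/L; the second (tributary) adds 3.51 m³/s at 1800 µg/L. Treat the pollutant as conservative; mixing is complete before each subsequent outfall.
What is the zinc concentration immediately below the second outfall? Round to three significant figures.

216 µg/L

After outfall 1: Q = 27.00 + 3.600 = 30.60 m³/s; C = (27.00·7.700 + 3.600·231.0)/30.60 = 33.97 µg/L.
After outfall 2: Q = 30.60 + 3.510 = 34.11 m³/s; C = (30.60·33.97 + 3.510·1800)/34.11 = 215.7 µg/L.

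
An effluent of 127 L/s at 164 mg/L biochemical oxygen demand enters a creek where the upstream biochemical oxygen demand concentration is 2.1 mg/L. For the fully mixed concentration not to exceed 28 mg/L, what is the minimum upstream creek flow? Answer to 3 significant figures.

Set C_mix = 28: (Q·2.100 + 127.0·164.0) / (Q + 127.0) = 28
→ Q = 127.0·(164.0 − 28)/(28 − 2.100) = 666.9 L/s.

667 L/s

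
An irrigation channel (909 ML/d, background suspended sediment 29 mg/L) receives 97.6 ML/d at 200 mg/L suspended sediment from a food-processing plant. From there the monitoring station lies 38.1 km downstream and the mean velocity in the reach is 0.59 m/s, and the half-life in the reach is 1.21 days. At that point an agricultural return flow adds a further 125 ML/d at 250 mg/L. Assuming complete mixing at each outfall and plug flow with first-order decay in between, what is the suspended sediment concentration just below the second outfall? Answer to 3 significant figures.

54.0 mg/L

Mass balance: C = (909.0·29.00 + 97.60·200.0) / 1007 = 45880/1007 = 45.58 mg/L; combined flow 1007 ML/d.
Travel time t = 38.1·1000 / 0.59 = 64580 s = 17.94 h.
Half-life 1.21 d → k = ln 2 / 1.21 = 0.5728 d⁻¹.
After decay, C = 45.58 × e^(−kt) = 45.58 × 0.6517 = 29.71 mg/L.
Second outfall: C = (1007·29.71 + 125.0·250.0)/1132 = 54.04 mg/L.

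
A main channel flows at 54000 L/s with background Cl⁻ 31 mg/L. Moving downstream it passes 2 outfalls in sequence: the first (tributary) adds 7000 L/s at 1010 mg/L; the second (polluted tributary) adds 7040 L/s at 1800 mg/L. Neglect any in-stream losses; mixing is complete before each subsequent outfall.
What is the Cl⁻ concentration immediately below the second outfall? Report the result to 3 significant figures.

Below outfall 1: Q → 61000 L/s, C = (54000·31.00 + 7000·1010)/61000 = 143.3 mg/L.
Below outfall 2: Q → 68040 L/s, C = (61000·143.3 + 7040·1800)/68040 = 314.8 mg/L.

315 mg/L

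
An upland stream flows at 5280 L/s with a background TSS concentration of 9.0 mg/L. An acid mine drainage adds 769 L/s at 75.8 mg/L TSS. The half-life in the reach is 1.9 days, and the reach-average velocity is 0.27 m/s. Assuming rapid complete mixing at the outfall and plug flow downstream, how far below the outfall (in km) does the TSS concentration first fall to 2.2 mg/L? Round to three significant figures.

133 km

Conservation of mass: C = (5280·9.000 + 769.0·75.80) / 6049 = 105800/6049 = 17.49 mg/L.
Half-life 1.9 d → k = ln 2 / 1.9 = 0.3648 d⁻¹.
Set 17.49·exp(−k·t) = 2.2 → t = ln(17.49/2.2)/k = 491000 s = 136.4 h.
Distance = v·t = 0.27·491000 = 132600 m = 132.6 km.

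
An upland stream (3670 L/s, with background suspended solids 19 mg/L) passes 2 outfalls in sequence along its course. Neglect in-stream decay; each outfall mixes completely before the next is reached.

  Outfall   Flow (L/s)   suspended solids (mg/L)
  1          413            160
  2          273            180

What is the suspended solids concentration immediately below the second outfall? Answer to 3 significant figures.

Outfall 1: combined Q = 4083 L/s; C = (3670·19.00 + 413.0·160.0)/4083 = 33.26 mg/L.
Outfall 2: combined Q = 4356 L/s; C = (4083·33.26 + 273.0·180.0)/4356 = 42.46 mg/L.

42.5 mg/L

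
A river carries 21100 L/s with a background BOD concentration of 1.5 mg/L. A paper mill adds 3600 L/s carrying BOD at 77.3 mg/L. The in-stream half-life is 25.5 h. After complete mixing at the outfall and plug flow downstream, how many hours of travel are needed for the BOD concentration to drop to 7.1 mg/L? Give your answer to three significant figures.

20.9 h

After mixing, C = (21100·1.500 + 3600·77.30) / 24700 = 309900/24700 = 12.55 mg/L.
Half-life 25.5 h → k = ln 2 / 25.5 = 0.02718 h⁻¹ = 0.6524 d⁻¹.
12.55·exp(−k·t) = 7.1 → t = ln(12.55/7.1)/k = 75420 s = 20.95 h.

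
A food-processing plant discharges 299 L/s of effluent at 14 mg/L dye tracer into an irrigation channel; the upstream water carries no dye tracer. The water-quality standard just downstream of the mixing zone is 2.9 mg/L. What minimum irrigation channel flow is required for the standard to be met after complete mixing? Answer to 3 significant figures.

Set C_mix = 2.9: (Q·0 + 299.0·14.00) / (Q + 299.0) = 2.9
→ Q = 299.0·(14.00 − 2.9)/(2.9 − 0) = 1144 L/s.

1140 L/s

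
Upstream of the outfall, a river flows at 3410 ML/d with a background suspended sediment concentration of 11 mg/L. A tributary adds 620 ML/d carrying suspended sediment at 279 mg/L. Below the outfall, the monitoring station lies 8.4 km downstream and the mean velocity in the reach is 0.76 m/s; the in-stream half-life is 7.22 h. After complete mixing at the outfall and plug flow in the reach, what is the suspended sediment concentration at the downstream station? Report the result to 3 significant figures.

38.9 mg/L

Flow-weighted average: C = (3410·11.00 + 620.0·279.0) / 4030 = 210500/4030 = 52.23 mg/L.
Travel time t = 8.4·1000 / 0.76 = 11050 s = 3.070 h.
Half-life 7.22 h → k = ln 2 / 7.22 = 0.09600 h⁻¹ = 2.304 d⁻¹.
First-order decay: C = 52.23·exp(−k·t) = 52.23·0.7447 = 38.90 mg/L.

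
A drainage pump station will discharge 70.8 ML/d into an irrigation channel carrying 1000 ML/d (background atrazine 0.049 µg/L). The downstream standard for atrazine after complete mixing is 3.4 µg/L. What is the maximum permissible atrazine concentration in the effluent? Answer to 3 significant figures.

At the limit, (Qr·Cr + Qe·Cₑ)/(Qr + Qe) = 3.4:
Cₑ = (1071·3.4 − 1000·0.04900) / 70.80 = 50.73 µg/L.

50.7 µg/L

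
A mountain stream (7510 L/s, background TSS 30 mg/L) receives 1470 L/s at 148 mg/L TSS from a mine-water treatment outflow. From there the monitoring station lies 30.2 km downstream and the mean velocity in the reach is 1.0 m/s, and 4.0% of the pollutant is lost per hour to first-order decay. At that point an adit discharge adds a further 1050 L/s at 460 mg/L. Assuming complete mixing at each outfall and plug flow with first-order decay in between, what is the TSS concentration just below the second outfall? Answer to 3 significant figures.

Mixed concentration C = ΣQC/ΣQ = (7510·30.00 + 1470·148.0) / 8980 = 442900/8980 = 49.32 mg/L; combined flow 8980 L/s.
Travel time t = 30.2·1000 / 1.0 = 30200 s = 8.389 h.
4.0%/h lost → k = −ln(1 − 0.04) = 0.04082 h⁻¹.
Applying C = C₀e^(−kt): 49.32 × 0.7100 = 35.02 mg/L.
At the second outfall, C = (8980·35.02 + 1050·460.0) / (8980 + 1050) = 79.51 mg/L.

79.5 mg/L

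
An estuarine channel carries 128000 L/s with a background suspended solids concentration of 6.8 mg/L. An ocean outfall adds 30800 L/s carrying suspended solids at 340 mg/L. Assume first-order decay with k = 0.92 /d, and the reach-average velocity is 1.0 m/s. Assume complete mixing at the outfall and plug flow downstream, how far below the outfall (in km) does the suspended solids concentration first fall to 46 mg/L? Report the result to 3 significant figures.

41.3 km

Mass balance: C = (128000·6.800 + 30800·340.0) / 158800 = 11340000/158800 = 71.43 mg/L.
Set 71.43·exp(−k·t) = 46 → t = ln(71.43/46)/k = 41320 s = 11.48 h.
Distance = v·t = 1.0·41320 = 41320 m = 41.32 km.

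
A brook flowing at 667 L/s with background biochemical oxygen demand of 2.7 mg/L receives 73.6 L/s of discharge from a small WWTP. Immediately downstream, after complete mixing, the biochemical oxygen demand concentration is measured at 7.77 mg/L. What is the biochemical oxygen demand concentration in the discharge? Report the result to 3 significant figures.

53.7 mg/L

Mass balance: 667.0·2.700 + 73.60·Cₑ = 740.6·7.770
→ Cₑ = (740.6·7.770 − 667.0·2.700) / 73.60 = 53.72 mg/L.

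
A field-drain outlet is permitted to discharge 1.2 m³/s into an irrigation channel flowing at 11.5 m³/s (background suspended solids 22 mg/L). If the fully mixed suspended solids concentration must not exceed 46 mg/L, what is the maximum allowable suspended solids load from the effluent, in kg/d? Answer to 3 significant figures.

Mass balance at the limit: 11.50·22.00 + 1.200·Cₑ = 12.70·46 → Cₑ = 276.0 mg/L.
Load = 1.200 m³/s × 276.0 g/m³ × 86 400 s/d = 28620 kg/d.

28600 kg/d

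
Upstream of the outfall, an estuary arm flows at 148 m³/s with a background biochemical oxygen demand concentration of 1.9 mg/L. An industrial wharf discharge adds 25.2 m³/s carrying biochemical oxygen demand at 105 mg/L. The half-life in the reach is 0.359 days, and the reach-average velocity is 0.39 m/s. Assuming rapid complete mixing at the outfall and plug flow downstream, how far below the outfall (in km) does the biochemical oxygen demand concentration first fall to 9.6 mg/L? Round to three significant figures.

9.87 km

Flow-weighted average: C = (148.0·1.900 + 25.20·105.0) / 173.2 = 2927/173.2 = 16.90 mg/L.
Half-life 0.359 d → k = ln 2 / 0.359 = 1.931 d⁻¹.
Set 16.90·exp(−k·t) = 9.6 → t = ln(16.90/9.6)/k = 25310 s = 7.030 h.
Distance = v·t = 0.39·25310 = 9871 m = 9.871 km.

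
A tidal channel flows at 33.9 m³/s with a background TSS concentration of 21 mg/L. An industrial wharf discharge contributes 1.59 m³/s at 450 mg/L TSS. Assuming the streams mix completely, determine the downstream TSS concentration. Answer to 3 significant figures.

40.2 mg/L

Conservation of mass: C = (33.90·21.00 + 1.590·450.0) / 35.49 = 1427/35.49 = 40.22 mg/L.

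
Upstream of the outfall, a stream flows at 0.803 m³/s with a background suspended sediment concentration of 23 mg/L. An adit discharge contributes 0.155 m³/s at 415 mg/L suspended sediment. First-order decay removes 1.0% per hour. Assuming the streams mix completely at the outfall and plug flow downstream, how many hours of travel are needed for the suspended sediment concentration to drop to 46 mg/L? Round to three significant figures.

62.7 h

Flow-weighted average: C = (0.8030·23.00 + 0.1550·415.0) / 0.9580 = 82.79/0.9580 = 86.42 mg/L.
1.0%/h lost → k = −ln(1 − 0.01) = 0.01005 h⁻¹.
86.42·exp(−k·t) = 46 → t = ln(86.42/46)/k = 225900 s = 62.75 h.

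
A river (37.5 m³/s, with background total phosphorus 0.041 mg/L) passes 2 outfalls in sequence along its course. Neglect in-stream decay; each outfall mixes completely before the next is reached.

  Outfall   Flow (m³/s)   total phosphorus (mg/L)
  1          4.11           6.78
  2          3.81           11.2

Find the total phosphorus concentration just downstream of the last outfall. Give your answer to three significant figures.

Outfall 1: combined Q = 41.61 m³/s; C = (37.50·0.04100 + 4.110·6.780)/41.61 = 0.7066 mg/L.
Outfall 2: combined Q = 45.42 m³/s; C = (41.61·0.7066 + 3.810·11.20)/45.42 = 1.587 mg/L.

1.59 mg/L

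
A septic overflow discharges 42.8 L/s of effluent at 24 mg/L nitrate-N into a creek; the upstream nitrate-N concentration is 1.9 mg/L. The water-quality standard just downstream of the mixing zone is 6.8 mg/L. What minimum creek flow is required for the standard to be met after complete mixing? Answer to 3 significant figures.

Set C_mix = 6.8: (Q·1.900 + 42.80·24.00) / (Q + 42.80) = 6.8
→ Q = 42.80·(24.00 − 6.8)/(6.8 − 1.900) = 150.2 L/s.

150 L/s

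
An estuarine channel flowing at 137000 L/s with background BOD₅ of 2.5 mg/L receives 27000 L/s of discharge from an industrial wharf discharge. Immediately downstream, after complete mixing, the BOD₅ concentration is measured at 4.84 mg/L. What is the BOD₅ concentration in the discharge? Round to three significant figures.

16.7 mg/L

Mass balance: 137000·2.500 + 27000·Cₑ = 164000·4.840
→ Cₑ = (164000·4.840 − 137000·2.500) / 27000 = 16.71 mg/L.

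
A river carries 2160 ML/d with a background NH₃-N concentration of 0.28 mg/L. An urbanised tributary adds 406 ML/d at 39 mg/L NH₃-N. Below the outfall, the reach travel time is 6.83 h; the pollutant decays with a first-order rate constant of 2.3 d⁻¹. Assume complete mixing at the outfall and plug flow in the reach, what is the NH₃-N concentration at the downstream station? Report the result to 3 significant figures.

3.33 mg/L

After mixing, C = (2160·0.2800 + 406.0·39.00) / 2566 = 16440/2566 = 6.406 mg/L.
Applying C = C₀e^(−kt): 6.406 × 0.5197 = 3.329 mg/L.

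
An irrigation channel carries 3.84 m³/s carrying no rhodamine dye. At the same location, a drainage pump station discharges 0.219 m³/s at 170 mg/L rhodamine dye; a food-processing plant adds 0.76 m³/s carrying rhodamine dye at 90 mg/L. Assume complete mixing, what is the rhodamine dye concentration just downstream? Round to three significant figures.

After mixing, C = (3.840·0 + 0.2190·170.0 + 0.7600·90.00) / 4.819 = 105.6/4.819 = 21.92 mg/L.

21.9 mg/L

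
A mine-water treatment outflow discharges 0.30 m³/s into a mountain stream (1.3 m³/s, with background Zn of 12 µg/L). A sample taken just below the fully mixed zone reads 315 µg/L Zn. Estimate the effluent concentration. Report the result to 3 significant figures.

Mass balance: 1.300·12.00 + 0.3000·Cₑ = 1.600·315.0
→ Cₑ = (1.600·315.0 − 1.300·12.00) / 0.3000 = 1628 µg/L.

1630 µg/L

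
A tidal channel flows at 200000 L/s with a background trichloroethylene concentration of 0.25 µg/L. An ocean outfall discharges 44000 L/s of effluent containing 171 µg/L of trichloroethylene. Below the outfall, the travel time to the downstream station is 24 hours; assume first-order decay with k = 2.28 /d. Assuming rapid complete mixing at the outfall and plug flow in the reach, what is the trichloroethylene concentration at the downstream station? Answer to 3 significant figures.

After mixing, C = (200000·0.2500 + 44000·171.0) / 244000 = 7574000/244000 = 31.04 µg/L.
Applying C = C₀e^(−kt): 31.04 × 0.1023 = 3.175 µg/L.

3.18 µg/L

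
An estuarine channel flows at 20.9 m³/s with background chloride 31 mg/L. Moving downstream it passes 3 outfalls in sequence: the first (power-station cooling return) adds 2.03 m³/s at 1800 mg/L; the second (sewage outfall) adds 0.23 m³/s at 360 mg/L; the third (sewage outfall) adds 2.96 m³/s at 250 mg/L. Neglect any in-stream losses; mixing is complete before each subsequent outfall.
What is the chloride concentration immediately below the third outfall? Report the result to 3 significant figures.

196 mg/L

Below outfall 1: Q → 22.93 m³/s, C = (20.90·31.00 + 2.030·1800)/22.93 = 187.6 mg/L.
Below outfall 2: Q → 23.16 m³/s, C = (22.93·187.6 + 0.2300·360.0)/23.16 = 189.3 mg/L.
Below outfall 3: Q → 26.12 m³/s, C = (23.16·189.3 + 2.960·250.0)/26.12 = 196.2 mg/L.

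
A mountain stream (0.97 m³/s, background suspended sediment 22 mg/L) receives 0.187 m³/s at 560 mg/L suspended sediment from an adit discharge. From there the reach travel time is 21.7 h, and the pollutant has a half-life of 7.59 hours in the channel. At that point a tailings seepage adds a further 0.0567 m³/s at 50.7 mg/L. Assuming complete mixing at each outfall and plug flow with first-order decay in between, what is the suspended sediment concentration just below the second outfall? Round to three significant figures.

16.7 mg/L

Flow-weighted average: C = (0.9700·22.00 + 0.1870·560.0) / 1.157 = 126.1/1.157 = 109.0 mg/L; combined flow 1.157 m³/s.
Half-life 7.59 h → k = ln 2 / 7.59 = 0.09132 h⁻¹ = 2.192 d⁻¹.
First-order decay: C = 109.0·exp(−k·t) = 109.0·0.1378 = 15.02 mg/L.
At the second outfall, C = (1.157·15.02 + 0.05670·50.70) / (1.157 + 0.05670) = 16.68 mg/L.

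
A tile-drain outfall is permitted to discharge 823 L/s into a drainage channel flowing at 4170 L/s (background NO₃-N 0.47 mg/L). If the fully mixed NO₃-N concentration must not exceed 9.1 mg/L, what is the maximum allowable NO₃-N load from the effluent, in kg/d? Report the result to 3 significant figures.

3760 kg/d

Mass balance at the limit: 4170·0.4700 + 823.0·Cₑ = 4993·9.1 → Cₑ = 52.83 mg/L.
823.0 L/s = 0.8230 m³/s. Load = 0.8230 m³/s × 52.83 g/m³ × 86 400 s/d = 3756 kg/d.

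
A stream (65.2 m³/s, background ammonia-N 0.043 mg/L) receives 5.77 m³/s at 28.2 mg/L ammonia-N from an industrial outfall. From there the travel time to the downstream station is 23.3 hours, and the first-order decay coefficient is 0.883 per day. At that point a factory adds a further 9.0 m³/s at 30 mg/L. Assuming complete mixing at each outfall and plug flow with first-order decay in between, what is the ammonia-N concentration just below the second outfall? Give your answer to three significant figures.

Mixed concentration C = ΣQC/ΣQ = (65.20·0.04300 + 5.770·28.20) / 70.97 = 165.5/70.97 = 2.332 mg/L; combined flow 70.97 m³/s.
First-order decay: C = 2.332·exp(−k·t) = 2.332·0.4243 = 0.9896 mg/L.
Second outfall: C = (70.97·0.9896 + 9.000·30.00)/79.97 = 4.255 mg/L.

4.25 mg/L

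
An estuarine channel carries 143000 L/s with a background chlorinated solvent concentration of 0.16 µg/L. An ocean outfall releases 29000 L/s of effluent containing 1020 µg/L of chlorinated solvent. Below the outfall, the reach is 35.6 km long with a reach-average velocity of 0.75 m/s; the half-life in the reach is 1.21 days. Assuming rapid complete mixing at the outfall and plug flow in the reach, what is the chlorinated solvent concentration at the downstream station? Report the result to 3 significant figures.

126 µg/L

After mixing, C = (143000·0.1600 + 29000·1020) / 172000 = 29600000/172000 = 172.1 µg/L.
Travel time t = 35.6·1000 / 0.75 = 47470 s = 13.19 h.
Half-life 1.21 d → k = ln 2 / 1.21 = 0.5728 d⁻¹.
After decay, C = 172.1 × e^(−kt) = 172.1 × 0.7300 = 125.6 µg/L.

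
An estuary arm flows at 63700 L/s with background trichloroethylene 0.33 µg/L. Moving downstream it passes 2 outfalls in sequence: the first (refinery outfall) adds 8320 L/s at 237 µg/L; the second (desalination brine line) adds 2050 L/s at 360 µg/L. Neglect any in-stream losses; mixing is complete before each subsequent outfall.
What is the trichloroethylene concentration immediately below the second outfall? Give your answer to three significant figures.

36.9 µg/L

Outfall 1: combined Q = 72020 L/s; C = (63700·0.3300 + 8320·237.0)/72020 = 27.67 µg/L.
Outfall 2: combined Q = 74070 L/s; C = (72020·27.67 + 2050·360.0)/74070 = 36.87 µg/L.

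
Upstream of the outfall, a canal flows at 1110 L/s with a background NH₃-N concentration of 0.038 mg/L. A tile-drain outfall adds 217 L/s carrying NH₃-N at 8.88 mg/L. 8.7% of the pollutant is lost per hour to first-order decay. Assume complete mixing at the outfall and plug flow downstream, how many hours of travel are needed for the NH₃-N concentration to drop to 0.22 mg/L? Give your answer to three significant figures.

21.0 h

Flow-weighted average: C = (1110·0.03800 + 217.0·8.880) / 1327 = 1969/1327 = 1.484 mg/L.
8.7%/h lost → k = −ln(1 − 0.087) = 0.09102 h⁻¹.
1.484·exp(−k·t) = 0.22 → t = ln(1.484/0.22)/k = 75500 s = 20.97 h.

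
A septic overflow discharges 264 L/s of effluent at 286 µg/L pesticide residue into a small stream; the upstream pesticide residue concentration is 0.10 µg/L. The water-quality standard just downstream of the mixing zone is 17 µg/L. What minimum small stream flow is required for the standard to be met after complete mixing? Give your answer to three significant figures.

4200 L/s

Set C_mix = 17: (Q·0.1000 + 264.0·286.0) / (Q + 264.0) = 17
→ Q = 264.0·(286.0 − 17)/(17 − 0.1000) = 4202 L/s.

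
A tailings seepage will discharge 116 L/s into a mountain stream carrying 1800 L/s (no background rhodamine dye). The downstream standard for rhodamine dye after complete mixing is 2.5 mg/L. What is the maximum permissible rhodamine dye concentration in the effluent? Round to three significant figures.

At the limit, (Qr·Cr + Qe·Cₑ)/(Qr + Qe) = 2.5:
Cₑ = (1916·2.5 − 1800·0) / 116.0 = 41.29 mg/L.

41.3 mg/L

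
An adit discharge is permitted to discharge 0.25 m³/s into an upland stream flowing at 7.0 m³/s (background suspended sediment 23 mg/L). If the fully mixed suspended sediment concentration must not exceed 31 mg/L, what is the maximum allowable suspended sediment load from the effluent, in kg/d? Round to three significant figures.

5510 kg/d

Mass balance at the limit: 7.000·23.00 + 0.2500·Cₑ = 7.250·31 → Cₑ = 255.0 mg/L.
Load = 0.2500 m³/s × 255.0 g/m³ × 86 400 s/d = 5508 kg/d.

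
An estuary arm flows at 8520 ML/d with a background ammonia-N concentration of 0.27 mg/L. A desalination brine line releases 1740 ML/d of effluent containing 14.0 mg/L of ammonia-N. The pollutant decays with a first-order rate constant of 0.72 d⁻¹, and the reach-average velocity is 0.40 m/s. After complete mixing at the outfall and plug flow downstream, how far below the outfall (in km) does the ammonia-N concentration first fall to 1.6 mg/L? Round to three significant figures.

23.3 km

Mass balance: C = (8520·0.2700 + 1740·14.00) / 10260 = 26660/10260 = 2.598 mg/L.
Set 2.598·exp(−k·t) = 1.6 → t = ln(2.598/1.6)/k = 58190 s = 16.16 h.
Distance = v·t = 0.40·58190 = 23280 m = 23.28 km.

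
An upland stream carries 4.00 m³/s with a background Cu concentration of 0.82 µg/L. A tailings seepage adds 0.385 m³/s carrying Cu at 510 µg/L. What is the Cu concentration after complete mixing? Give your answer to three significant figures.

45.5 µg/L

Conservation of mass: C = (4.000·0.8200 + 0.3850·510.0) / 4.385 = 199.6/4.385 = 45.53 µg/L.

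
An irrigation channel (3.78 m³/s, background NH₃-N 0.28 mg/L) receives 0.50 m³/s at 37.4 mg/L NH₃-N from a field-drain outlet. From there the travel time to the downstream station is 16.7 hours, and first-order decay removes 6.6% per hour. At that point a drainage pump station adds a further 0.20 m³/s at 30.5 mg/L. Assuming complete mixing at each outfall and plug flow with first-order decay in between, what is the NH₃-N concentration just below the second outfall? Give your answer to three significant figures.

Flow-weighted average: C = (3.780·0.2800 + 0.5000·37.40) / 4.280 = 19.76/4.280 = 4.616 mg/L; combined flow 4.280 m³/s.
6.6%/h lost → k = −ln(1 − 0.066) = 0.06828 h⁻¹.
Applying C = C₀e^(−kt): 4.616 × 0.3197 = 1.476 mg/L.
Second outfall: C = (4.280·1.476 + 0.2000·30.50)/4.480 = 2.772 mg/L.

2.77 mg/L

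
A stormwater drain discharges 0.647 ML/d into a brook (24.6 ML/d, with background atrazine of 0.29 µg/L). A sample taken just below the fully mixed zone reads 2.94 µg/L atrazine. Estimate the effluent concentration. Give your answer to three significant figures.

Mass balance: 24.60·0.2900 + 0.6470·Cₑ = 25.25·2.940
→ Cₑ = (25.25·2.940 − 24.60·0.2900) / 0.6470 = 103.7 µg/L.

104 µg/L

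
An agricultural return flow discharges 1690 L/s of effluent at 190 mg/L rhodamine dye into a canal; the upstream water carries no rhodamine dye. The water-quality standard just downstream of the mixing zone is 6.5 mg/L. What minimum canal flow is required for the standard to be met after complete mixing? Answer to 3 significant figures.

Set C_mix = 6.5: (Q·0 + 1690·190.0) / (Q + 1690) = 6.5
→ Q = 1690·(190.0 − 6.5)/(6.5 − 0) = 47710 L/s.

47700 L/s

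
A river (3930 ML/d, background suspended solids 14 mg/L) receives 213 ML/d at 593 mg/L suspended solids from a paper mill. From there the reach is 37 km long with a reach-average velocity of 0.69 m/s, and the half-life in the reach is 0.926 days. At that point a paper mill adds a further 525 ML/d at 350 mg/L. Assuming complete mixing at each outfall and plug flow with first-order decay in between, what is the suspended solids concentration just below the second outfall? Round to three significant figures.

After mixing, C = (3930·14.00 + 213.0·593.0) / 4143 = 181300/4143 = 43.77 mg/L; combined flow 4143 ML/d.
Travel time t = 37·1000 / 0.69 = 53620 s = 14.90 h.
Half-life 0.926 d → k = ln 2 / 0.926 = 0.7485 d⁻¹.
After decay, C = 43.77 × e^(−kt) = 43.77 × 0.6284 = 27.50 mg/L.
At the second outfall, C = (4143·27.50 + 525.0·350.0) / (4143 + 525.0) = 63.77 mg/L.

63.8 mg/L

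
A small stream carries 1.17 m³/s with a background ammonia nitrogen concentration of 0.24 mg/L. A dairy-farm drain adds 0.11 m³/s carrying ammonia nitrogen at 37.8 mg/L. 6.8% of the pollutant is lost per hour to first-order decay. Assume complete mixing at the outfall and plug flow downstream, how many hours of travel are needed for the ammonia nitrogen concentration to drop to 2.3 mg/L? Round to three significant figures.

5.83 h

Mixed concentration C = ΣQC/ΣQ = (1.170·0.2400 + 0.1100·37.80) / 1.280 = 4.439/1.280 = 3.468 mg/L.
6.8%/h lost → k = −ln(1 − 0.068) = 0.07042 h⁻¹.
3.468·exp(−k·t) = 2.3 → t = ln(3.468/2.3)/k = 20990 s = 5.831 h.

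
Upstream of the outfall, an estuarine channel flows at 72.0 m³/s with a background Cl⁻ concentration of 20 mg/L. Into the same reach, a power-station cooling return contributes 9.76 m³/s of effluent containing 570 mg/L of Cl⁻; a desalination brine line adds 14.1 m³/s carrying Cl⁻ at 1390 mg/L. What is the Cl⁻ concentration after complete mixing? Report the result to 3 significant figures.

Conservation of mass: C = (72.00·20.00 + 9.760·570.0 + 14.10·1390) / 95.86 = 26600/95.86 = 277.5 mg/L.

278 mg/L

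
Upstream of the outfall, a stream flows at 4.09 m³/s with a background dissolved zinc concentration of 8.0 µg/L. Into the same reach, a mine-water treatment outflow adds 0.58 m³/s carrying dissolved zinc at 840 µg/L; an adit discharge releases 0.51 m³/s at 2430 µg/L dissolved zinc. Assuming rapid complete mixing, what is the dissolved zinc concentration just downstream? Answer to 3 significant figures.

340 µg/L

Mixed concentration C = ΣQC/ΣQ = (4.090·8.000 + 0.5800·840.0 + 0.5100·2430) / 5.180 = 1759/5.180 = 339.6 µg/L.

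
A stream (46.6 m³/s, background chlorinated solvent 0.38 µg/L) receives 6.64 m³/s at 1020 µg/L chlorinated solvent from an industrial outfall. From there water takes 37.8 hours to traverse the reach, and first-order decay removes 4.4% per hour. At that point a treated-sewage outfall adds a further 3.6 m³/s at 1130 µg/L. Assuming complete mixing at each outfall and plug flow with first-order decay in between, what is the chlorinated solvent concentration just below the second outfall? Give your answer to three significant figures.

Conservation of mass: C = (46.60·0.3800 + 6.640·1020) / 53.24 = 6791/53.24 = 127.5 µg/L; combined flow 53.24 m³/s.
4.4%/h lost → k = −ln(1 − 0.044) = 0.04500 h⁻¹.
First-order decay: C = 127.5·exp(−k·t) = 127.5·0.1825 = 23.28 µg/L.
At the second outfall, C = (53.24·23.28 + 3.600·1130) / (53.24 + 3.600) = 93.37 µg/L.

93.4 µg/L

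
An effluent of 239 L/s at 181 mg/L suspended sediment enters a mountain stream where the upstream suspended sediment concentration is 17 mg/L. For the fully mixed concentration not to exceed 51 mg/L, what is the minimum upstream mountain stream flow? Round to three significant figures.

Set C_mix = 51: (Q·17.00 + 239.0·181.0) / (Q + 239.0) = 51
→ Q = 239.0·(181.0 − 51)/(51 − 17.00) = 913.8 L/s.

914 L/s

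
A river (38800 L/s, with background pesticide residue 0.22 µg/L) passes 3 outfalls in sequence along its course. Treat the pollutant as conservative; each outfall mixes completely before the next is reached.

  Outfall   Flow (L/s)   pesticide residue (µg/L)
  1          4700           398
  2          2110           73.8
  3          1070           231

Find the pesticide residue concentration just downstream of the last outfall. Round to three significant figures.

Below outfall 1: Q → 43500 L/s, C = (38800·0.2200 + 4700·398.0)/43500 = 43.20 µg/L.
Below outfall 2: Q → 45610 L/s, C = (43500·43.20 + 2110·73.80)/45610 = 44.61 µg/L.
Below outfall 3: Q → 46680 L/s, C = (45610·44.61 + 1070·231.0)/46680 = 48.89 µg/L.

48.9 µg/L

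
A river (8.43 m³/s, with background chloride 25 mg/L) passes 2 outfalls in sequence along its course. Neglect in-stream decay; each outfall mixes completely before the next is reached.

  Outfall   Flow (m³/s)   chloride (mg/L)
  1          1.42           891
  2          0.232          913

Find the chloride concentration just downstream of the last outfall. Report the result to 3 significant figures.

Below outfall 1: Q → 9.850 m³/s, C = (8.430·25.00 + 1.420·891.0)/9.850 = 149.8 mg/L.
Below outfall 2: Q → 10.08 m³/s, C = (9.850·149.8 + 0.2320·913.0)/10.08 = 167.4 mg/L.

167 mg/L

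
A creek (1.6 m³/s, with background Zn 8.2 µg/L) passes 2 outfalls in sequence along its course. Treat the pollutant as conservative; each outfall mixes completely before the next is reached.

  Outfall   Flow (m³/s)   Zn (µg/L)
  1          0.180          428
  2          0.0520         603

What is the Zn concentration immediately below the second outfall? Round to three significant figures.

66.3 µg/L

After outfall 1: Q = 1.600 + 0.1800 = 1.780 m³/s; C = (1.600·8.200 + 0.1800·428.0)/1.780 = 50.65 µg/L.
After outfall 2: Q = 1.780 + 0.05200 = 1.832 m³/s; C = (1.780·50.65 + 0.05200·603.0)/1.832 = 66.33 µg/L.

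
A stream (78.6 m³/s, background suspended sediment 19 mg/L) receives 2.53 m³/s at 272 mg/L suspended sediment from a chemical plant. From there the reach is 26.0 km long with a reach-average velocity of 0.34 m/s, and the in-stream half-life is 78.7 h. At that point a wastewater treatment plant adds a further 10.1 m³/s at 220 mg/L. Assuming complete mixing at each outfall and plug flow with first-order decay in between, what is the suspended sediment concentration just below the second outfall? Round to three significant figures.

Mass balance: C = (78.60·19.00 + 2.530·272.0) / 81.13 = 2182/81.13 = 26.89 mg/L; combined flow 81.13 m³/s.
Travel time t = 26.0·1000 / 0.34 = 76470 s = 21.24 h.
Half-life 78.7 h → k = ln 2 / 78.7 = 0.008807 h⁻¹ = 0.2114 d⁻¹.
Applying C = C₀e^(−kt): 26.89 × 0.8294 = 22.30 mg/L.
Second outfall: C = (81.13·22.30 + 10.10·220.0)/91.23 = 44.19 mg/L.

44.2 mg/L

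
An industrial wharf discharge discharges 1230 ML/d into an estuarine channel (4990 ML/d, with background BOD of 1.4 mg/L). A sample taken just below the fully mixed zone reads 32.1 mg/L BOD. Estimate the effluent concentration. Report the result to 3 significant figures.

Mass balance: 4990·1.400 + 1230·Cₑ = 6220·32.10
→ Cₑ = (6220·32.10 − 4990·1.400) / 1230 = 156.6 mg/L.

157 mg/L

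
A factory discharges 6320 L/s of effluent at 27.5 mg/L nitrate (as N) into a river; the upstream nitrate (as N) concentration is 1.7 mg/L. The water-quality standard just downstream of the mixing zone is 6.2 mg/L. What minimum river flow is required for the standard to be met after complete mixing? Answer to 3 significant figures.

Set C_mix = 6.2: (Q·1.700 + 6320·27.50) / (Q + 6320) = 6.2
→ Q = 6320·(27.50 − 6.2)/(6.2 − 1.700) = 29910 L/s.

29900 L/s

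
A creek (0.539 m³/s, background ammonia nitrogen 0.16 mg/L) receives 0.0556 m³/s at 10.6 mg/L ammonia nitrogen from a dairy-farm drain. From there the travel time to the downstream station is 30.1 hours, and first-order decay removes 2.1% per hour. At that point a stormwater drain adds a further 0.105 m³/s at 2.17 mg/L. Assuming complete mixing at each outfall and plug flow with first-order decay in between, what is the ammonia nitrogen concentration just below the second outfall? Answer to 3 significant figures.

Mixed concentration C = ΣQC/ΣQ = (0.5390·0.1600 + 0.05560·10.60) / 0.5946 = 0.6756/0.5946 = 1.136 mg/L; combined flow 0.5946 m³/s.
2.1%/h lost → k = −ln(1 − 0.021) = 0.02122 h⁻¹.
First-order decay: C = 1.136·exp(−k·t) = 1.136·0.5279 = 0.5998 mg/L.
At the second outfall, C = (0.5946·0.5998 + 0.1050·2.170) / (0.5946 + 0.1050) = 0.8355 mg/L.

0.835 mg/L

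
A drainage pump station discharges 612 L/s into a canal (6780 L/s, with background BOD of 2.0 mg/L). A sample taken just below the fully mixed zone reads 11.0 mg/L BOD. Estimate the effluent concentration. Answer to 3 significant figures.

111 mg/L

Mass balance: 6780·2.000 + 612.0·Cₑ = 7392·11.00
→ Cₑ = (7392·11.00 − 6780·2.000) / 612.0 = 110.7 mg/L.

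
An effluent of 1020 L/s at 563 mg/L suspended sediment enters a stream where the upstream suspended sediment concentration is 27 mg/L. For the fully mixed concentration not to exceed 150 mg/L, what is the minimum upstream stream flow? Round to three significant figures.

3420 L/s

Set C_mix = 150: (Q·27.00 + 1020·563.0) / (Q + 1020) = 150
→ Q = 1020·(563.0 − 150)/(150 − 27.00) = 3425 L/s.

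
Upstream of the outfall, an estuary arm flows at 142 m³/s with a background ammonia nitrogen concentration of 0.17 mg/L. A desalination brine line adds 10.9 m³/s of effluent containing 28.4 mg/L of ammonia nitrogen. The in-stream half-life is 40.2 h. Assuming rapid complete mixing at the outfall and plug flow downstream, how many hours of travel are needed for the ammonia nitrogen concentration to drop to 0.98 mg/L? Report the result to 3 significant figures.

46.4 h

Mass balance: C = (142.0·0.1700 + 10.90·28.40) / 152.9 = 333.7/152.9 = 2.182 mg/L.
Half-life 40.2 h → k = ln 2 / 40.2 = 0.01724 h⁻¹ = 0.4138 d⁻¹.
2.182·exp(−k·t) = 0.98 → t = ln(2.182/0.98)/k = 167200 s = 46.44 h.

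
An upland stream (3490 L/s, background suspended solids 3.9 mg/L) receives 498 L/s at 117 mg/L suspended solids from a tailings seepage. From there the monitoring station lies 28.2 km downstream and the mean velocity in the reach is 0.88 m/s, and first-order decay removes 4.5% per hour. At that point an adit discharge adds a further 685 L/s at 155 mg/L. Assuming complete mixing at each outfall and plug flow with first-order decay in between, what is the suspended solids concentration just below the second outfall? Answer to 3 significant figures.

32.9 mg/L

Mass balance: C = (3490·3.900 + 498.0·117.0) / 3988 = 71880/3988 = 18.02 mg/L; combined flow 3988 L/s.
Travel time t = 28.2·1000 / 0.88 = 32050 s = 8.902 h.
4.5%/h lost → k = −ln(1 − 0.045) = 0.04604 h⁻¹.
Decay over the reach: 18.02·exp(−kt) = 18.02·0.6637 = 11.96 mg/L.
Second outfall: C = (3988·11.96 + 685.0·155.0)/4673 = 32.93 mg/L.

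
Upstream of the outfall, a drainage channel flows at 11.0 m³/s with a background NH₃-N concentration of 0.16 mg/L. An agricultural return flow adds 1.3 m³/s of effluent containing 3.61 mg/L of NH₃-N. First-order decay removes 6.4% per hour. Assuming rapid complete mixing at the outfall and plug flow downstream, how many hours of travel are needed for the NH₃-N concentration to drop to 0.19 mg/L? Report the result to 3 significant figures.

After mixing, C = (11.00·0.1600 + 1.300·3.610) / 12.30 = 6.453/12.30 = 0.5246 mg/L.
6.4%/h lost → k = −ln(1 − 0.064) = 0.06614 h⁻¹.
0.5246·exp(−k·t) = 0.19 → t = ln(0.5246/0.19)/k = 55280 s = 15.36 h.

15.4 h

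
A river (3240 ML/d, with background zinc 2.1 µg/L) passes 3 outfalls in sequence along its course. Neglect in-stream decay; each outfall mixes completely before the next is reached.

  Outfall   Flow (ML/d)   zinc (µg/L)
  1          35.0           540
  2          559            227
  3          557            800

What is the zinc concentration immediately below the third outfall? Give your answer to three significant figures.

136 µg/L

Below outfall 1: Q → 3275 ML/d, C = (3240·2.100 + 35.00·540.0)/3275 = 7.849 µg/L.
Below outfall 2: Q → 3834 ML/d, C = (3275·7.849 + 559.0·227.0)/3834 = 39.80 µg/L.
Below outfall 3: Q → 4391 ML/d, C = (3834·39.80 + 557.0·800.0)/4391 = 136.2 µg/L.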